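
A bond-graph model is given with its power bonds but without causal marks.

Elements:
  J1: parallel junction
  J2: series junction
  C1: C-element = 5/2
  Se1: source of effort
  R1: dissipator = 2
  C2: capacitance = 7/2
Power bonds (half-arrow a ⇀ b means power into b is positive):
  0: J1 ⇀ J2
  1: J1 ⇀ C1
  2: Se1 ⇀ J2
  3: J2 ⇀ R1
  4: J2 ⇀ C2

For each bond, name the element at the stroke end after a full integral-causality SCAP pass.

#0 stroke at J2
#1 stroke at J1
#2 stroke at J2
#3 stroke at R1
#4 stroke at J2

bond 2 stroke at J2  (Se1 (Se) sets effort on bond)
bond 1 stroke at J1  (C1 outputs effort q/C1)
bond 0 stroke at J2  (J1: bond 1 brought effort, rest push out)
bond 4 stroke at J2  (C2: C, integral causality)
bond 3 stroke at R1  (closing 1-jn rule on J2)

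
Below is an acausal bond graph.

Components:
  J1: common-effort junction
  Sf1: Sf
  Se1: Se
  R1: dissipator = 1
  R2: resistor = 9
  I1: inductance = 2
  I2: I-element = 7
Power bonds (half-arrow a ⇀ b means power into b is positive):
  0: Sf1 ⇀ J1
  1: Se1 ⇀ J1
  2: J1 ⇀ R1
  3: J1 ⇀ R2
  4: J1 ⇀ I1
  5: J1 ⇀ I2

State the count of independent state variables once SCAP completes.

2  (I1, I2 all integral)

bond 0 |Sf1  (Sf1 fixes flow; stroke at Sf1)
bond 1 |J1  (Se1 fixes effort; stroke away)
bond 2 |R1  (J1 effort already set via bond 1)
bond 3 |R2  (0-jn J1 has e-setter on 1)
bond 4 |I1  (J1: bond 1 brought effort, rest push out)
bond 5 |I2  (0-jn J1 has e-setter on 1)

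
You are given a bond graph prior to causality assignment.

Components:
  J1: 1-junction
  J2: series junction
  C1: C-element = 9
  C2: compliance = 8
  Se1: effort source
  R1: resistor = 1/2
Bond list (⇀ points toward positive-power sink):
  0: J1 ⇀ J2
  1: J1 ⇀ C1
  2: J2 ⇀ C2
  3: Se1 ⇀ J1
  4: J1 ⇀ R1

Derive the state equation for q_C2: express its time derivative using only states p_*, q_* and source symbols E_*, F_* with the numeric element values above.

dq_C2/dt = 2*E_Se1 - 2*q_C1/9 - q_C2/4

β3 stroke at J1  (Se1 (Se) sets effort on bond)
β1 stroke at J1  (C1 integral (e out))
β2 stroke at J2  (C2 outputs effort q/C2)
β0 stroke at J1  (J2 needs exactly one f-in)
β4 stroke at R1  (J1: last free bond brings flow in)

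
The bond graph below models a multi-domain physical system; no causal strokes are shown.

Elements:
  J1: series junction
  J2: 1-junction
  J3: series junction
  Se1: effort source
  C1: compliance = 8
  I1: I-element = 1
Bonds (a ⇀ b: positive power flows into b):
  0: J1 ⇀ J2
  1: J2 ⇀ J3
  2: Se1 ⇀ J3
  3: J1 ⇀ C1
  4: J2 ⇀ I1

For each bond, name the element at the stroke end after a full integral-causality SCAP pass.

b0 stroke→J2
b1 stroke→J2
b2 stroke→J3
b3 stroke→J1
b4 stroke→I1

#2 stroke at J3  (Se1 (Se) sets effort on bond)
#1 stroke at J2  (only one flow-in slot at J3)
#3 stroke at J1  (C1 outputs effort q/C1)
#0 stroke at J2  (J1 needs exactly one f-in)
#4 stroke at I1  (closing 1-jn rule on J2)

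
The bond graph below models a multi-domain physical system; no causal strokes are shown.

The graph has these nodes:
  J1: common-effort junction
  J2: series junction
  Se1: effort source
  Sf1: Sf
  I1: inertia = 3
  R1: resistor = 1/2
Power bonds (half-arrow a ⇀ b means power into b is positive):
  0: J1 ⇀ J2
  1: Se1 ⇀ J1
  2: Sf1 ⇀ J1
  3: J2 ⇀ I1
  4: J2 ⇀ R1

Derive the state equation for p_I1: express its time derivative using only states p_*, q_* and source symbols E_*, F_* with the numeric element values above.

#1 stroke→J1  (Se1 (Se) sets effort on bond)
#2 stroke→Sf1  (source Sf1 imposes f)
#0 stroke→J2  (common-e at J1 fixed by 1)
#3 stroke→I1  (I1: I, integral causality)
#4 stroke→J2  (1-jn J2 has f-setter on 3)

dp_I1/dt = E_Se1 - p_I1/6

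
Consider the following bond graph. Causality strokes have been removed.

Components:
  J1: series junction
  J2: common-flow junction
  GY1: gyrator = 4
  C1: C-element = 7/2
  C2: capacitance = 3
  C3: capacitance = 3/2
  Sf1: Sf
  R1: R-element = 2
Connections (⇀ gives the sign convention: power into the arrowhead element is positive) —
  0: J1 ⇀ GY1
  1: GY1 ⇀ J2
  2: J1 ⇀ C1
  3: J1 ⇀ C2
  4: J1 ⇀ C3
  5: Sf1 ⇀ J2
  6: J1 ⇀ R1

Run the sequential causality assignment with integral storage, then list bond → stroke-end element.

β5 →Sf1  (Sf1 (Sf) sets flow on bond)
β1 →J2  (J2 flow already set via bond 5)
β0 →J1  (through GY1, causality inverts; strokes same side of GY1)
β2 →J1  (C1 outputs effort q/C1)
β3 →J1  (prefer integral on C2)
β4 →J1  (C3 integral (e out))
β6 →R1  (J1: last free bond brings flow in)

#0 stroke at J1
#1 stroke at J2
#2 stroke at J1
#3 stroke at J1
#4 stroke at J1
#5 stroke at Sf1
#6 stroke at R1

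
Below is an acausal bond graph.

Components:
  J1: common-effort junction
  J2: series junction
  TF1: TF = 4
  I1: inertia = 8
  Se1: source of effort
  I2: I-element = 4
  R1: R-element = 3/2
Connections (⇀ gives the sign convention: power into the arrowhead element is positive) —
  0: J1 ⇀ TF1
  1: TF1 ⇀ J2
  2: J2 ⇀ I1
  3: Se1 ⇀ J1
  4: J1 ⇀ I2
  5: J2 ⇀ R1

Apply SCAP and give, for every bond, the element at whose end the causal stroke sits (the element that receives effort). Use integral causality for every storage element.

#0 →TF1
#1 →J2
#2 →I1
#3 →J1
#4 →I2
#5 →J2

b3 stroke at J1  (Se1 (Se) sets effort on bond)
b0 stroke at TF1  (J1 effort already set via bond 3)
b4 stroke at I2  (J1: bond 3 brought effort, rest push out)
b1 stroke at J2  (TF1: transformer flips bond 0)
b2 stroke at I1  (prefer integral on I1)
b5 stroke at J2  (J2 flow already set via bond 2)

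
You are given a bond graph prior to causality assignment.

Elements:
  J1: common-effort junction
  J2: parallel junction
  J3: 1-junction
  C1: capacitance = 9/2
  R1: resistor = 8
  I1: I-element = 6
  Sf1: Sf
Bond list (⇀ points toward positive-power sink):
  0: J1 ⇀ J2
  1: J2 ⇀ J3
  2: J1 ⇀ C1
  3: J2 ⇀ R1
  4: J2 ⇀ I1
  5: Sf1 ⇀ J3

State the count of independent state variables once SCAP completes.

2  (C1, I1 all integral)

β5 stroke→Sf1  (Sf1 fixes flow; stroke at Sf1)
β1 stroke→J3  (1-jn J3 has f-setter on 5)
β2 stroke→J1  (C1 integral (e out))
β0 stroke→J2  (J1: bond 2 brought effort, rest push out)
β3 stroke→R1  (J2 effort already set via bond 0)
β4 stroke→I1  (0-jn J2 has e-setter on 0)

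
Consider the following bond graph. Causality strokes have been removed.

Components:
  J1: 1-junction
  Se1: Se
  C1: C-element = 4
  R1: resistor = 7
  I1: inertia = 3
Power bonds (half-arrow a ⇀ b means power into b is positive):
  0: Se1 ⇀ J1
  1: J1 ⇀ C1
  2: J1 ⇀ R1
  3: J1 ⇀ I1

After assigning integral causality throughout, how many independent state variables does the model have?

2  (C1, I1 all integral)

#0 →J1  (source Se1 imposes e)
#1 →J1  (C1: C, integral causality)
#3 →I1  (I1: I, integral causality)
#2 →J1  (J1 flow already set via bond 3)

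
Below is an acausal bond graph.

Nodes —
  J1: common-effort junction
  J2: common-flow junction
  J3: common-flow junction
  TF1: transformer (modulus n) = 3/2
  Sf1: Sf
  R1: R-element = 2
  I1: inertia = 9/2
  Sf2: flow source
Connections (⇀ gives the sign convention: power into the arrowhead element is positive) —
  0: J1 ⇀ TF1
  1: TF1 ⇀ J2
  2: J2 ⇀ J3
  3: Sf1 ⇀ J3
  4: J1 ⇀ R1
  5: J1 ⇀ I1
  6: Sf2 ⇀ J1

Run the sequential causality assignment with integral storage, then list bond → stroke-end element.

#3 stroke at Sf1  (Sf1 fixes flow; stroke at Sf1)
#6 stroke at Sf2  (source Sf2 imposes f)
#2 stroke at J3  (1-jn J3 has f-setter on 3)
#1 stroke at J2  (J2: bond 2 brought flow, rest push out)
#0 stroke at TF1  (TF1 one-in-one-out from 1)
#5 stroke at I1  (I1 outputs flow p/I1)
#4 stroke at J1  (only one effort-in slot at J1)

β0 stroke at TF1
β1 stroke at J2
β2 stroke at J3
β3 stroke at Sf1
β4 stroke at J1
β5 stroke at I1
β6 stroke at Sf2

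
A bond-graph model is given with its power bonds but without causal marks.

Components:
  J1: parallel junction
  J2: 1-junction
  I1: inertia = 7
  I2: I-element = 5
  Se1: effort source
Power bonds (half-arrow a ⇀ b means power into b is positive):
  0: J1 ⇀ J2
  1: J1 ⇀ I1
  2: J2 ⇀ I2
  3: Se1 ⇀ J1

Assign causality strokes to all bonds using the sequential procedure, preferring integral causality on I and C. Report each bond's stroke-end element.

b3 stroke at J1  (Se1 (Se) sets effort on bond)
b0 stroke at J2  (J1: bond 3 brought effort, rest push out)
b1 stroke at I1  (common-e at J1 fixed by 3)
b2 stroke at I2  (only one flow-in slot at J2)

bond 0 stroke at J2
bond 1 stroke at I1
bond 2 stroke at I2
bond 3 stroke at J1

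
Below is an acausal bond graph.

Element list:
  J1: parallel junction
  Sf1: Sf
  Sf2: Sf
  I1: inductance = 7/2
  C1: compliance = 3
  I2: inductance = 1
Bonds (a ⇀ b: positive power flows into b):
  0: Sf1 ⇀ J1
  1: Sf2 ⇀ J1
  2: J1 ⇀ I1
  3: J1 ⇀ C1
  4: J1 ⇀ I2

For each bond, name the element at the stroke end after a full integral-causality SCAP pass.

β0 |Sf1
β1 |Sf2
β2 |I1
β3 |J1
β4 |I2

b0 →Sf1  (source Sf1 imposes f)
b1 →Sf2  (Sf2: flow source, stroke at near end)
b2 →I1  (I1: I, integral causality)
b3 →J1  (C1 integral (e out))
b4 →I2  (J1: bond 3 brought effort, rest push out)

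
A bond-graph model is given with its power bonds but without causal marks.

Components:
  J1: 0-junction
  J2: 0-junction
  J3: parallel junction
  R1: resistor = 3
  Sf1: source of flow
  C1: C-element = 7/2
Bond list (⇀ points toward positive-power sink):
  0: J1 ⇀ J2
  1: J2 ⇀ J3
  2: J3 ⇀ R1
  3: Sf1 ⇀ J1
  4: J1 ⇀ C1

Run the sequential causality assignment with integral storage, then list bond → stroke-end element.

#0 →J2
#1 →J3
#2 →R1
#3 →Sf1
#4 →J1

β3 →Sf1  (source Sf1 imposes f)
β4 →J1  (C1: C, integral causality)
β0 →J2  (0-jn J1 has e-setter on 4)
β1 →J3  (J2 effort already set via bond 0)
β2 →R1  (common-e at J3 fixed by 1)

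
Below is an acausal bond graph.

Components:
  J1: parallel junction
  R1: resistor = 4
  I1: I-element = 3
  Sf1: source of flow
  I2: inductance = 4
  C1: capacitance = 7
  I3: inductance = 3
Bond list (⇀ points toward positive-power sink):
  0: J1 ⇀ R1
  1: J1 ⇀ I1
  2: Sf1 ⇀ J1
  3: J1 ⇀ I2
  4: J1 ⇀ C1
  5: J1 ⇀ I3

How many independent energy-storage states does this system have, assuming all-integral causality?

b2 |Sf1  (Sf1 fixes flow; stroke at Sf1)
b1 |I1  (prefer integral on I1)
b3 |I2  (I2: I, integral causality)
b4 |J1  (C1 integral (e out))
b0 |R1  (J1 effort already set via bond 4)
b5 |I3  (J1 effort already set via bond 4)

4  (C1, I1, I2, I3 all integral)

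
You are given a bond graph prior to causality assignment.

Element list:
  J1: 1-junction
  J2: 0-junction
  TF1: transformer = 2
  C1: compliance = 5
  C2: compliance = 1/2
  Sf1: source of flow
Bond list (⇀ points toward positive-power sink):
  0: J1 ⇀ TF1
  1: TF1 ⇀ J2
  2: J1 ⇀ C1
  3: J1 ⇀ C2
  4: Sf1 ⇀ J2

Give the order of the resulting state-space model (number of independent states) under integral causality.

2  (C1, C2 all integral)

b4 →Sf1  (source Sf1 imposes f)
b1 →J2  (closing 0-jn rule on J2)
b0 →TF1  (through TF1, causality passes straight; one stroke at TF1)
b2 →J1  (J1: bond 0 brought flow, rest push out)
b3 →J1  (J1: bond 0 brought flow, rest push out)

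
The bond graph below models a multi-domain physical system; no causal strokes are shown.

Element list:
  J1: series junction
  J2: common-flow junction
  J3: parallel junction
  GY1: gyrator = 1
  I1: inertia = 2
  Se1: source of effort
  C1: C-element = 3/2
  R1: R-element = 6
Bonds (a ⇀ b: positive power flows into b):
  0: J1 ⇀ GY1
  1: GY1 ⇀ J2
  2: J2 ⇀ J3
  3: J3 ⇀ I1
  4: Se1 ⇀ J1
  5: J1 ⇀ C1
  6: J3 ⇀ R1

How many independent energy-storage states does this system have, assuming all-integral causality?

b4 stroke→J1  (Se1: effort source, stroke at far end)
b3 stroke→I1  (I1 outputs flow p/I1)
b5 stroke→J1  (C1 outputs effort q/C1)
b0 stroke→GY1  (J1 needs exactly one f-in)
b1 stroke→GY1  (GY1 both-in/both-out from 0)
b2 stroke→J2  (J2 flow already set via bond 1)
b6 stroke→J3  (J3: last free bond brings effort in)

2  (C1, I1 all integral)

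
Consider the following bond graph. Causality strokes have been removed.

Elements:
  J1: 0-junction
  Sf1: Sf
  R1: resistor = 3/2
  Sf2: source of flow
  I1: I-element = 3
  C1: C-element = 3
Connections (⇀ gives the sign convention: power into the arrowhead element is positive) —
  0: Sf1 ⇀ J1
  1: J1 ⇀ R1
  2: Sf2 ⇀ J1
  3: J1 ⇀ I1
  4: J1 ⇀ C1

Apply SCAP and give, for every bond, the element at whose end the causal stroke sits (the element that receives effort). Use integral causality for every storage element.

b0 stroke→Sf1  (Sf1 fixes flow; stroke at Sf1)
b2 stroke→Sf2  (source Sf2 imposes f)
b3 stroke→I1  (I1: I, integral causality)
b4 stroke→J1  (C1: C, integral causality)
b1 stroke→R1  (J1 effort already set via bond 4)

bond 0 stroke at Sf1
bond 1 stroke at R1
bond 2 stroke at Sf2
bond 3 stroke at I1
bond 4 stroke at J1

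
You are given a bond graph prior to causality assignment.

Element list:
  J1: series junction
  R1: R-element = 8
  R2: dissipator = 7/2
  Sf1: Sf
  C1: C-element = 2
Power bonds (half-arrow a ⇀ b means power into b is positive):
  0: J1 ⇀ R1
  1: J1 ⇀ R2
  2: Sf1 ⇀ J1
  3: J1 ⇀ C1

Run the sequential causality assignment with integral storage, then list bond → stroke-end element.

#2 stroke at Sf1  (source Sf1 imposes f)
#0 stroke at J1  (1-jn J1 has f-setter on 2)
#1 stroke at J1  (common-f at J1 fixed by 2)
#3 stroke at J1  (common-f at J1 fixed by 2)

β0 →J1
β1 →J1
β2 →Sf1
β3 →J1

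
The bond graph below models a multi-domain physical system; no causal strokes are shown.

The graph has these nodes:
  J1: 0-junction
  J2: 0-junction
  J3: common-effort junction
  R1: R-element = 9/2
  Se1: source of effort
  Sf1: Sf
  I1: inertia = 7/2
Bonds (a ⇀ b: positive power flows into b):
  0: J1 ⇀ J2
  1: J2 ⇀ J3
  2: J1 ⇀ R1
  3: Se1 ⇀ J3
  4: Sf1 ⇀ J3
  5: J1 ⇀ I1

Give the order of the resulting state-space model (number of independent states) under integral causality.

bond 3 stroke at J3  (Se1 (Se) sets effort on bond)
bond 4 stroke at Sf1  (source Sf1 imposes f)
bond 1 stroke at J2  (0-jn J3 has e-setter on 3)
bond 0 stroke at J1  (common-e at J2 fixed by 1)
bond 2 stroke at R1  (J1 effort already set via bond 0)
bond 5 stroke at I1  (J1 effort already set via bond 0)

1  (I1 all integral)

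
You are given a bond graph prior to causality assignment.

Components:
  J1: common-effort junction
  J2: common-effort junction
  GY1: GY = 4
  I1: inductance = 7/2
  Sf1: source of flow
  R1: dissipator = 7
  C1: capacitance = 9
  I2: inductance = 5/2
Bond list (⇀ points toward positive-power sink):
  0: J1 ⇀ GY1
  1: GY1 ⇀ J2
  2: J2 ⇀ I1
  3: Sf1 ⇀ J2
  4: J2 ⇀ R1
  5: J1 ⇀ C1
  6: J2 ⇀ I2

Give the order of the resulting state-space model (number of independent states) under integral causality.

3  (C1, I1, I2 all integral)

bond 3 →Sf1  (Sf1: flow source, stroke at near end)
bond 2 →I1  (I1 outputs flow p/I1)
bond 5 →J1  (C1: C, integral causality)
bond 0 →GY1  (common-e at J1 fixed by 5)
bond 1 →GY1  (GY1 both-in/both-out from 0)
bond 6 →I2  (prefer integral on I2)
bond 4 →J2  (closing 0-jn rule on J2)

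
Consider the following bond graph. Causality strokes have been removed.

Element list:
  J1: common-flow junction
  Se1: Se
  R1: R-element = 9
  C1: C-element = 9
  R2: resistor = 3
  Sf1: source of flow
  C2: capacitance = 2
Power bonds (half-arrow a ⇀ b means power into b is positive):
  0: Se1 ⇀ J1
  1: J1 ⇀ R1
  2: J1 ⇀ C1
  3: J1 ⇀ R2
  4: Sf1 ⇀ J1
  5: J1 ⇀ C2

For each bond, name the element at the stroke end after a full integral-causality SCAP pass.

b0 stroke→J1
b1 stroke→J1
b2 stroke→J1
b3 stroke→J1
b4 stroke→Sf1
b5 stroke→J1

bond 0 |J1  (Se1: effort source, stroke at far end)
bond 4 |Sf1  (source Sf1 imposes f)
bond 1 |J1  (J1 flow already set via bond 4)
bond 2 |J1  (common-f at J1 fixed by 4)
bond 3 |J1  (1-jn J1 has f-setter on 4)
bond 5 |J1  (J1 flow already set via bond 4)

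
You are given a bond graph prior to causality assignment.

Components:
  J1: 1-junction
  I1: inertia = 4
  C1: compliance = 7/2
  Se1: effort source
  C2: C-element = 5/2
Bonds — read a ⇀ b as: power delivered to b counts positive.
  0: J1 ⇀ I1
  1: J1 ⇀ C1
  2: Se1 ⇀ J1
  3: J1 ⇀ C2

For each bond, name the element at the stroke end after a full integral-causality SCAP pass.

bond 2 →J1  (Se1 (Se) sets effort on bond)
bond 0 →I1  (I1 outputs flow p/I1)
bond 1 →J1  (1-jn J1 has f-setter on 0)
bond 3 →J1  (common-f at J1 fixed by 0)

bond 0 stroke at I1
bond 1 stroke at J1
bond 2 stroke at J1
bond 3 stroke at J1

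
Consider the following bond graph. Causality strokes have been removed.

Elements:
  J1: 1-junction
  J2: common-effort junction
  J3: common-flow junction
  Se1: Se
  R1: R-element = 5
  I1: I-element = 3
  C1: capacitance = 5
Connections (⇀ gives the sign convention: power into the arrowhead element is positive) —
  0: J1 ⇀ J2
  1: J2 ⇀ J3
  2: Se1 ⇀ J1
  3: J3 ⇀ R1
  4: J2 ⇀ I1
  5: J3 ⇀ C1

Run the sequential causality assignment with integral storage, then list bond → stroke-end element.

#2 →J1  (Se1 fixes effort; stroke away)
#0 →J2  (J1: last free bond brings flow in)
#1 →J3  (J2: bond 0 brought effort, rest push out)
#4 →I1  (J2: bond 0 brought effort, rest push out)
#5 →J3  (C1: C, integral causality)
#3 →R1  (J3 needs exactly one f-in)

b0 |J2
b1 |J3
b2 |J1
b3 |R1
b4 |I1
b5 |J3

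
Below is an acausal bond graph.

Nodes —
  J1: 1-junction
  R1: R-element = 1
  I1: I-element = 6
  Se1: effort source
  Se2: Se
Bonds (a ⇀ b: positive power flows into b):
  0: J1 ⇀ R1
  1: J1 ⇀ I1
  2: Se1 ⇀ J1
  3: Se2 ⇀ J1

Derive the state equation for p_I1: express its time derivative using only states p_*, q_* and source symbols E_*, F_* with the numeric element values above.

dp_I1/dt = E_Se1 + E_Se2 - p_I1/6

#2 stroke→J1  (Se1: effort source, stroke at far end)
#3 stroke→J1  (Se2 fixes effort; stroke away)
#1 stroke→I1  (I1 integral (f out))
#0 stroke→J1  (common-f at J1 fixed by 1)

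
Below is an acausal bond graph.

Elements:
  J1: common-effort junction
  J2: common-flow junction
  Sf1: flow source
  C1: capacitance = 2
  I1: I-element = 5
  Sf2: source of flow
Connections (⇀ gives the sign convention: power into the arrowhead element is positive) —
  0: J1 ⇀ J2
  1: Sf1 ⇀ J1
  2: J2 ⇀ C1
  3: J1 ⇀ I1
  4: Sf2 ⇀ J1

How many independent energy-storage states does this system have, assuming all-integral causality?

b1 |Sf1  (Sf1 fixes flow; stroke at Sf1)
b4 |Sf2  (Sf2: flow source, stroke at near end)
b2 |J2  (C1: C, integral causality)
b0 |J1  (J2 needs exactly one f-in)
b3 |I1  (J1 effort already set via bond 0)

2  (C1, I1 all integral)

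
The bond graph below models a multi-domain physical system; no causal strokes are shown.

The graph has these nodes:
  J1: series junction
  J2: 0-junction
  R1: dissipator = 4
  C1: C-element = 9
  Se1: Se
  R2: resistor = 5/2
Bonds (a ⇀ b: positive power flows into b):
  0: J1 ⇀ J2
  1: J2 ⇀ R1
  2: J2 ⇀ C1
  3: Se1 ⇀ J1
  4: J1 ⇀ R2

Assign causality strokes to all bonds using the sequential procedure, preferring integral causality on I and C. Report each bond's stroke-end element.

b3 →J1  (Se1: effort source, stroke at far end)
b2 →J2  (C1 outputs effort q/C1)
b0 →J1  (0-jn J2 has e-setter on 2)
b1 →R1  (J2: bond 2 brought effort, rest push out)
b4 →R2  (J1 needs exactly one f-in)

β0 stroke at J1
β1 stroke at R1
β2 stroke at J2
β3 stroke at J1
β4 stroke at R2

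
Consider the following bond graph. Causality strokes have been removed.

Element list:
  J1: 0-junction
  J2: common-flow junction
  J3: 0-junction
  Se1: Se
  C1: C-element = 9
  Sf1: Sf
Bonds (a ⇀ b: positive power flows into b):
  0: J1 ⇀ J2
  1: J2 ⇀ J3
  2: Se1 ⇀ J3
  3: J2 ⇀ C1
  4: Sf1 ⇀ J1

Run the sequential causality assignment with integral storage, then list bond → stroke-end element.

b0 stroke→J1
b1 stroke→J2
b2 stroke→J3
b3 stroke→J2
b4 stroke→Sf1

b2 stroke at J3  (source Se1 imposes e)
b4 stroke at Sf1  (Sf1 (Sf) sets flow on bond)
b0 stroke at J1  (closing 0-jn rule on J1)
b1 stroke at J2  (common-f at J2 fixed by 0)
b3 stroke at J2  (common-f at J2 fixed by 0)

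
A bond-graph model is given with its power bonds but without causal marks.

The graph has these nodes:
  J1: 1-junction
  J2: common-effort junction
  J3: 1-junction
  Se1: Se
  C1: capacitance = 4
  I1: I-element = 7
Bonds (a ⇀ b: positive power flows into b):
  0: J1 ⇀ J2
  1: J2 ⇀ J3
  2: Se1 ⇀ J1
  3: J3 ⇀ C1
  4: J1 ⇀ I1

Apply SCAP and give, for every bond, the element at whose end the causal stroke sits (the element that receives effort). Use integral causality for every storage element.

#2 →J1  (Se1: effort source, stroke at far end)
#3 →J3  (C1 outputs effort q/C1)
#1 →J2  (closing 1-jn rule on J3)
#0 →J1  (common-e at J2 fixed by 1)
#4 →I1  (J1: last free bond brings flow in)

β0 stroke→J1
β1 stroke→J2
β2 stroke→J1
β3 stroke→J3
β4 stroke→I1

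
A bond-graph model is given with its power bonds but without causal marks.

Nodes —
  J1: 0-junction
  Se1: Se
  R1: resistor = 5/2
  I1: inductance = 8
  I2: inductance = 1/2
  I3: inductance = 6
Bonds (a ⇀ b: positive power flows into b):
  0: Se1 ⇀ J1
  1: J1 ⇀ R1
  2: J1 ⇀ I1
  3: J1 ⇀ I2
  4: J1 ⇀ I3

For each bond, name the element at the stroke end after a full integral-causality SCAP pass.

β0 stroke→J1  (Se1 (Se) sets effort on bond)
β1 stroke→R1  (0-jn J1 has e-setter on 0)
β2 stroke→I1  (0-jn J1 has e-setter on 0)
β3 stroke→I2  (J1 effort already set via bond 0)
β4 stroke→I3  (0-jn J1 has e-setter on 0)

#0 stroke→J1
#1 stroke→R1
#2 stroke→I1
#3 stroke→I2
#4 stroke→I3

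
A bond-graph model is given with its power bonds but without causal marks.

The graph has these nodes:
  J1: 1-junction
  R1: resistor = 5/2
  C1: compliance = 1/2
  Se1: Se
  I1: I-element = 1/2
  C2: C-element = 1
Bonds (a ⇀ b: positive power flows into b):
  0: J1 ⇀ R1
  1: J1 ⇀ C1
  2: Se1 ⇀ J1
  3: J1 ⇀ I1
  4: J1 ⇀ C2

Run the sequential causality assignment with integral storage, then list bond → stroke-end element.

β0 stroke→J1
β1 stroke→J1
β2 stroke→J1
β3 stroke→I1
β4 stroke→J1

β2 →J1  (Se1 (Se) sets effort on bond)
β1 →J1  (C1 integral (e out))
β3 →I1  (I1: I, integral causality)
β0 →J1  (J1: bond 3 brought flow, rest push out)
β4 →J1  (1-jn J1 has f-setter on 3)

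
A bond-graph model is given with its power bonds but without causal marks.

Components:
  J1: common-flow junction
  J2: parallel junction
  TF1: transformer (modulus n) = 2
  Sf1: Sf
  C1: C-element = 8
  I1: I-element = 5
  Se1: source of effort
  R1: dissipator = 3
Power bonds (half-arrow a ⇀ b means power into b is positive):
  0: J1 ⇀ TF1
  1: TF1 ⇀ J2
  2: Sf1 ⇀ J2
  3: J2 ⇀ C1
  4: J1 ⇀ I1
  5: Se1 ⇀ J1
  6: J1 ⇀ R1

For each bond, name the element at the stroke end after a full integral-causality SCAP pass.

bond 2 |Sf1  (source Sf1 imposes f)
bond 5 |J1  (Se1 (Se) sets effort on bond)
bond 3 |J2  (C1 integral (e out))
bond 1 |TF1  (J2: bond 3 brought effort, rest push out)
bond 0 |J1  (through TF1, causality passes straight; one stroke at TF1)
bond 4 |I1  (I1 integral (f out))
bond 6 |J1  (J1: bond 4 brought flow, rest push out)

b0 |J1
b1 |TF1
b2 |Sf1
b3 |J2
b4 |I1
b5 |J1
b6 |J1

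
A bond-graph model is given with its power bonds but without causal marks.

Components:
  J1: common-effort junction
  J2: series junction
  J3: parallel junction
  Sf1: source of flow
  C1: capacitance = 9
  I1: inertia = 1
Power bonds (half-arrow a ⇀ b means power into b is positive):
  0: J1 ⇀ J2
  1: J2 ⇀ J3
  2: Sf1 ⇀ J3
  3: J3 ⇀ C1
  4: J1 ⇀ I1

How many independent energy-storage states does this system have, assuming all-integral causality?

2  (C1, I1 all integral)

b2 →Sf1  (Sf1: flow source, stroke at near end)
b3 →J3  (prefer integral on C1)
b1 →J2  (J3: bond 3 brought effort, rest push out)
b0 →J1  (only one flow-in slot at J2)
b4 →I1  (J1 effort already set via bond 0)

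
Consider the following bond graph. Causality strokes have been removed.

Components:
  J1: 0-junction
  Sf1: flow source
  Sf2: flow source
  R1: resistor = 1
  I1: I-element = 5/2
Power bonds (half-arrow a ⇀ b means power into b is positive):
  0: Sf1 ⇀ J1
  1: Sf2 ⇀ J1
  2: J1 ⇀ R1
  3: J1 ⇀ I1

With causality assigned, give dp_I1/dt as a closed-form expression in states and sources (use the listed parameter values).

dp_I1/dt = F_Sf1 + F_Sf2 - 2*p_I1/5

b0 |Sf1  (Sf1 fixes flow; stroke at Sf1)
b1 |Sf2  (source Sf2 imposes f)
b3 |I1  (I1: I, integral causality)
b2 |J1  (only one effort-in slot at J1)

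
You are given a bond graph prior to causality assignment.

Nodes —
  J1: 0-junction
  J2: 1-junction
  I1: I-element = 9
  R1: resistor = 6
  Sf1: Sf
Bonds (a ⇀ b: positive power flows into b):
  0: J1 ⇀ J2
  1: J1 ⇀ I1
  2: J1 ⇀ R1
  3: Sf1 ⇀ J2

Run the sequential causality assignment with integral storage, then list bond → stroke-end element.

bond 3 →Sf1  (Sf1 fixes flow; stroke at Sf1)
bond 0 →J2  (J2 flow already set via bond 3)
bond 1 →I1  (I1 integral (f out))
bond 2 →J1  (only one effort-in slot at J1)

β0 stroke at J2
β1 stroke at I1
β2 stroke at J1
β3 stroke at Sf1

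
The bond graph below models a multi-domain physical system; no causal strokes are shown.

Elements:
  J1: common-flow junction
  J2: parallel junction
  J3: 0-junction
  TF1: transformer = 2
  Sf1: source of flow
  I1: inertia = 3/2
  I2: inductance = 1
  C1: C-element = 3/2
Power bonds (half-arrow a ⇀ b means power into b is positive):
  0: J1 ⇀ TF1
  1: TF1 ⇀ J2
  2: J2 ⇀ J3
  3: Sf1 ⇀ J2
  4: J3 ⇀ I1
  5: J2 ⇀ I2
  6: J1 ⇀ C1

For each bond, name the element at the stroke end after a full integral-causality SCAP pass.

b3 stroke→Sf1  (source Sf1 imposes f)
b4 stroke→I1  (I1 outputs flow p/I1)
b2 stroke→J3  (J3: last free bond brings effort in)
b5 stroke→I2  (prefer integral on I2)
b1 stroke→J2  (J2: last free bond brings effort in)
b0 stroke→TF1  (through TF1, causality passes straight; one stroke at TF1)
b6 stroke→J1  (common-f at J1 fixed by 0)

β0 stroke→TF1
β1 stroke→J2
β2 stroke→J3
β3 stroke→Sf1
β4 stroke→I1
β5 stroke→I2
β6 stroke→J1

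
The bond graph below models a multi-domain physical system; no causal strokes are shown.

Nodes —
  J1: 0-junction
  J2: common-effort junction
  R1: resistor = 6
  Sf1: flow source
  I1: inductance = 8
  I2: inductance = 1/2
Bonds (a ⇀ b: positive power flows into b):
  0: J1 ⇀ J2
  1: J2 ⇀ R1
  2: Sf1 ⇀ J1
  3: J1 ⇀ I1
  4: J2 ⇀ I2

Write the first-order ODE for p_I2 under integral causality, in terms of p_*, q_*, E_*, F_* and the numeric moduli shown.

dp_I2/dt = 6*F_Sf1 - 3*p_I1/4 - 12*p_I2

b2 stroke→Sf1  (Sf1: flow source, stroke at near end)
b3 stroke→I1  (I1 integral (f out))
b0 stroke→J1  (J1: last free bond brings effort in)
b4 stroke→I2  (prefer integral on I2)
b1 stroke→J2  (J2: last free bond brings effort in)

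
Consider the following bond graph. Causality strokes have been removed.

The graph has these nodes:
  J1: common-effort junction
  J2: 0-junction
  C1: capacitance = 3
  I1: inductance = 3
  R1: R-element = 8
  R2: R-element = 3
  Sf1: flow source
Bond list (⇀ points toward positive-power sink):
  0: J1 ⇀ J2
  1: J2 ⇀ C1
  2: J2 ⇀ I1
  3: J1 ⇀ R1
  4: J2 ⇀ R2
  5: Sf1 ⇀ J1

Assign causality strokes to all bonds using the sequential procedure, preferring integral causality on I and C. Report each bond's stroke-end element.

β5 stroke at Sf1  (Sf1 fixes flow; stroke at Sf1)
β1 stroke at J2  (C1 outputs effort q/C1)
β0 stroke at J1  (0-jn J2 has e-setter on 1)
β2 stroke at I1  (J2 effort already set via bond 1)
β4 stroke at R2  (J2 effort already set via bond 1)
β3 stroke at R1  (0-jn J1 has e-setter on 0)

bond 0 →J1
bond 1 →J2
bond 2 →I1
bond 3 →R1
bond 4 →R2
bond 5 →Sf1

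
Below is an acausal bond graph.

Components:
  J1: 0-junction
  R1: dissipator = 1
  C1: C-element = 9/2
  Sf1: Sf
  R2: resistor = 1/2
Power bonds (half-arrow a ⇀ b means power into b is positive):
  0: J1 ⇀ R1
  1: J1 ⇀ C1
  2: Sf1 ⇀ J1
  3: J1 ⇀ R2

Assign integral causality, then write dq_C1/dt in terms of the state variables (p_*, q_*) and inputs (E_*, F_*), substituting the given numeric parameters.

dq_C1/dt = F_Sf1 - 2*q_C1/3

β2 |Sf1  (Sf1 (Sf) sets flow on bond)
β1 |J1  (C1: C, integral causality)
β0 |R1  (J1 effort already set via bond 1)
β3 |R2  (common-e at J1 fixed by 1)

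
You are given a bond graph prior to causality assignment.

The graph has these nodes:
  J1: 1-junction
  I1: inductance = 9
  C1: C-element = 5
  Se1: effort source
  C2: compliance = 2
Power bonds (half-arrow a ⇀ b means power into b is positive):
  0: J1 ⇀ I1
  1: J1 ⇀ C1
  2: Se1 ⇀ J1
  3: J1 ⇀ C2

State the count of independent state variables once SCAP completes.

3  (C1, C2, I1 all integral)

#2 |J1  (Se1 (Se) sets effort on bond)
#0 |I1  (I1: I, integral causality)
#1 |J1  (1-jn J1 has f-setter on 0)
#3 |J1  (common-f at J1 fixed by 0)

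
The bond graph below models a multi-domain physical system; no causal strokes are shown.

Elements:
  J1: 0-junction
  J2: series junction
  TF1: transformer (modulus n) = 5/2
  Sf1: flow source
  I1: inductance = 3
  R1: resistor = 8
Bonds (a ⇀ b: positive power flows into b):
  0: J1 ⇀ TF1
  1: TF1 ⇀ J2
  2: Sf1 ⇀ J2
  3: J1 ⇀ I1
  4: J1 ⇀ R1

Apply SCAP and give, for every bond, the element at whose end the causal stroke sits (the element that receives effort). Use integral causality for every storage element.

#0 stroke→TF1
#1 stroke→J2
#2 stroke→Sf1
#3 stroke→I1
#4 stroke→J1

b2 →Sf1  (Sf1: flow source, stroke at near end)
b1 →J2  (1-jn J2 has f-setter on 2)
b0 →TF1  (TF1: transformer flips bond 1)
b3 →I1  (I1: I, integral causality)
b4 →J1  (closing 0-jn rule on J1)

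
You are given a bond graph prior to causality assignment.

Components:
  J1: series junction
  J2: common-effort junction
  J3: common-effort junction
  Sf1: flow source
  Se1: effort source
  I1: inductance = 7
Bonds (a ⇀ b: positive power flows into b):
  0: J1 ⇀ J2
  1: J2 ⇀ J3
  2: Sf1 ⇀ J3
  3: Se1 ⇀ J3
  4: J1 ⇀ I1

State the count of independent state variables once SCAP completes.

β2 →Sf1  (source Sf1 imposes f)
β3 →J3  (Se1: effort source, stroke at far end)
β1 →J2  (J3: bond 3 brought effort, rest push out)
β0 →J1  (J2 effort already set via bond 1)
β4 →I1  (J1: last free bond brings flow in)

1  (I1 all integral)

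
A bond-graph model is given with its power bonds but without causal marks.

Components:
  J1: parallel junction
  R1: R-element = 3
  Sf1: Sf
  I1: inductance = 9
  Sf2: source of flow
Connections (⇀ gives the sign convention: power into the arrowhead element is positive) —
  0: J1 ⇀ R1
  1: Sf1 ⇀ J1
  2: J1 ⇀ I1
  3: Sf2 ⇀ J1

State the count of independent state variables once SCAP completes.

#1 stroke→Sf1  (source Sf1 imposes f)
#3 stroke→Sf2  (source Sf2 imposes f)
#2 stroke→I1  (I1: I, integral causality)
#0 stroke→J1  (J1: last free bond brings effort in)

1  (I1 all integral)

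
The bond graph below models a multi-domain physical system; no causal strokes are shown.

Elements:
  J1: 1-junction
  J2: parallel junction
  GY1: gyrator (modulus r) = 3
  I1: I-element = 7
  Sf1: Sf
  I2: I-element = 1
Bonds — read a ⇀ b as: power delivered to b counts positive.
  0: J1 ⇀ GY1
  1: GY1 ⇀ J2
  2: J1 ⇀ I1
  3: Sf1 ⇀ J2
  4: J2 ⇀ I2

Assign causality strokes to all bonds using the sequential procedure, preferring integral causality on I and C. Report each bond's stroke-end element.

#0 →J1
#1 →J2
#2 →I1
#3 →Sf1
#4 →I2

bond 3 stroke at Sf1  (Sf1: flow source, stroke at near end)
bond 2 stroke at I1  (I1: I, integral causality)
bond 0 stroke at J1  (common-f at J1 fixed by 2)
bond 1 stroke at J2  (GY GY1: same side as bond 0)
bond 4 stroke at I2  (J2 effort already set via bond 1)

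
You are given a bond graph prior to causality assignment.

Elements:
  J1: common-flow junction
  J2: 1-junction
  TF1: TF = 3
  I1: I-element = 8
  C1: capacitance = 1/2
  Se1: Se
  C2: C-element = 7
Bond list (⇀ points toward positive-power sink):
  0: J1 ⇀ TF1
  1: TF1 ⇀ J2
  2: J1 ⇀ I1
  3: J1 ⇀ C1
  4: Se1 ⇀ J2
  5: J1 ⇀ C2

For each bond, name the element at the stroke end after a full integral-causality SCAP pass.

#4 →J2  (Se1 fixes effort; stroke away)
#1 →TF1  (only one flow-in slot at J2)
#0 →J1  (TF1 one-in-one-out from 1)
#2 →I1  (I1 outputs flow p/I1)
#3 →J1  (common-f at J1 fixed by 2)
#5 →J1  (1-jn J1 has f-setter on 2)

#0 |J1
#1 |TF1
#2 |I1
#3 |J1
#4 |J2
#5 |J1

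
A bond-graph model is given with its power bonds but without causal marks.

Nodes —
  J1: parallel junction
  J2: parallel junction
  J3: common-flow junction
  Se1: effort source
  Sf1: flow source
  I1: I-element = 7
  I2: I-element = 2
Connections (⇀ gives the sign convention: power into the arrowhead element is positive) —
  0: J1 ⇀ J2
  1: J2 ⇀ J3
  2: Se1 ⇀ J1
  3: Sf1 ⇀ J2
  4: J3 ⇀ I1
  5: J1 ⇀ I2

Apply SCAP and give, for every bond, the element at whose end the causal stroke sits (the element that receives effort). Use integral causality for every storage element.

b2 →J1  (Se1 (Se) sets effort on bond)
b3 →Sf1  (Sf1 fixes flow; stroke at Sf1)
b0 →J2  (common-e at J1 fixed by 2)
b5 →I2  (J1: bond 2 brought effort, rest push out)
b1 →J3  (0-jn J2 has e-setter on 0)
b4 →I1  (only one flow-in slot at J3)

#0 |J2
#1 |J3
#2 |J1
#3 |Sf1
#4 |I1
#5 |I2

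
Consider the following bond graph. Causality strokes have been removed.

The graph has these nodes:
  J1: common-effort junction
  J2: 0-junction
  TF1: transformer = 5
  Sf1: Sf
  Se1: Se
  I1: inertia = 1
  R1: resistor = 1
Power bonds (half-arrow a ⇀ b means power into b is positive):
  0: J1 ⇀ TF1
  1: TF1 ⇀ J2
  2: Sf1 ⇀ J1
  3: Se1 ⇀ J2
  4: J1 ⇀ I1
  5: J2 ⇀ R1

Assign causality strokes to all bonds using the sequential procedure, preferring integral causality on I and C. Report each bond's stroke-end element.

#0 stroke at J1
#1 stroke at TF1
#2 stroke at Sf1
#3 stroke at J2
#4 stroke at I1
#5 stroke at R1

b2 |Sf1  (Sf1 (Sf) sets flow on bond)
b3 |J2  (source Se1 imposes e)
b1 |TF1  (J2: bond 3 brought effort, rest push out)
b5 |R1  (0-jn J2 has e-setter on 3)
b0 |J1  (TF1 one-in-one-out from 1)
b4 |I1  (J1: bond 0 brought effort, rest push out)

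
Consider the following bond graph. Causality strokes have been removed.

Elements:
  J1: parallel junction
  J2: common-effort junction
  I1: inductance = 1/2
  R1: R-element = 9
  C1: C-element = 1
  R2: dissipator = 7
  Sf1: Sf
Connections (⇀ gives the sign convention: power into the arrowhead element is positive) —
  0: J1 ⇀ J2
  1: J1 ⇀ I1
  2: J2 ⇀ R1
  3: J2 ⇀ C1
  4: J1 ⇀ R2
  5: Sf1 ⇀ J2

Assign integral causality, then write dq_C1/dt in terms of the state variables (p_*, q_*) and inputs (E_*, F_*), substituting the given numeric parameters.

dq_C1/dt = F_Sf1 - 2*p_I1 - 16*q_C1/63

b5 |Sf1  (Sf1 (Sf) sets flow on bond)
b1 |I1  (I1: I, integral causality)
b3 |J2  (C1 integral (e out))
b0 |J1  (0-jn J2 has e-setter on 3)
b2 |R1  (0-jn J2 has e-setter on 3)
b4 |R2  (0-jn J1 has e-setter on 0)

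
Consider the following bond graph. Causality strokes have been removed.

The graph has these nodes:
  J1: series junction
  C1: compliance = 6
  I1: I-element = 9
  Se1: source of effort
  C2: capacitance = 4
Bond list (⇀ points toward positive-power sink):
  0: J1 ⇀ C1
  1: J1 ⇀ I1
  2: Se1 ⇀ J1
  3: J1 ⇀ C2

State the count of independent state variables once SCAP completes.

3  (C1, C2, I1 all integral)

bond 2 stroke at J1  (Se1 fixes effort; stroke away)
bond 0 stroke at J1  (prefer integral on C1)
bond 1 stroke at I1  (I1: I, integral causality)
bond 3 stroke at J1  (1-jn J1 has f-setter on 1)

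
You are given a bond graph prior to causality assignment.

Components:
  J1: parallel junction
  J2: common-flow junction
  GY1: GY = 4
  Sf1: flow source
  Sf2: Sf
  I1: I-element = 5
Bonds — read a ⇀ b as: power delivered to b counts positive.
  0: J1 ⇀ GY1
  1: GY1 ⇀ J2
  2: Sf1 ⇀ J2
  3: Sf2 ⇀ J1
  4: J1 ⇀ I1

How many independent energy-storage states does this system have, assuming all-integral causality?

1  (I1 all integral)

bond 2 |Sf1  (Sf1: flow source, stroke at near end)
bond 3 |Sf2  (Sf2 (Sf) sets flow on bond)
bond 1 |J2  (1-jn J2 has f-setter on 2)
bond 0 |J1  (through GY1, causality inverts; strokes same side of GY1)
bond 4 |I1  (common-e at J1 fixed by 0)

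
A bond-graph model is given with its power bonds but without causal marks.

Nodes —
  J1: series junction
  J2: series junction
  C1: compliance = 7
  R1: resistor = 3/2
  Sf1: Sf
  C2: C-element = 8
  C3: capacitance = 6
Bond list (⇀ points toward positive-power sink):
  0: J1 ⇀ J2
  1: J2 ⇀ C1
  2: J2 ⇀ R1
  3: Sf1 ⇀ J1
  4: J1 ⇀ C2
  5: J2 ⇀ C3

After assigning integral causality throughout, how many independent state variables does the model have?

bond 3 →Sf1  (Sf1 fixes flow; stroke at Sf1)
bond 0 →J1  (J1: bond 3 brought flow, rest push out)
bond 4 →J1  (J1: bond 3 brought flow, rest push out)
bond 1 →J2  (1-jn J2 has f-setter on 0)
bond 2 →J2  (J2: bond 0 brought flow, rest push out)
bond 5 →J2  (J2 flow already set via bond 0)

3  (C1, C2, C3 all integral)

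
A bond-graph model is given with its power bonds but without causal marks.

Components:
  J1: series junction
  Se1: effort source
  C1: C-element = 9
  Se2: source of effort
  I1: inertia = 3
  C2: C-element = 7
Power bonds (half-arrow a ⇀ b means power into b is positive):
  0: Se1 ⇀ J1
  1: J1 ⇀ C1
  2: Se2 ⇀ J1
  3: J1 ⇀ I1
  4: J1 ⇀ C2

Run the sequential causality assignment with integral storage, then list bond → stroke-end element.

#0 →J1
#1 →J1
#2 →J1
#3 →I1
#4 →J1

#0 |J1  (Se1: effort source, stroke at far end)
#2 |J1  (source Se2 imposes e)
#1 |J1  (C1 outputs effort q/C1)
#3 |I1  (I1 outputs flow p/I1)
#4 |J1  (common-f at J1 fixed by 3)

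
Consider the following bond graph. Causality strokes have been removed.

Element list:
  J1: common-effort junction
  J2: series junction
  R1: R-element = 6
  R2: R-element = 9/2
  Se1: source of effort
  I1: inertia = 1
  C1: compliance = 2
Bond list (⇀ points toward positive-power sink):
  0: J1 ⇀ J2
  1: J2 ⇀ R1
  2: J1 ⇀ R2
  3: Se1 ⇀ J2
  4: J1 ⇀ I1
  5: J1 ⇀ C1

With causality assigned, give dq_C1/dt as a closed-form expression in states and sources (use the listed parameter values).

#3 →J2  (Se1 fixes effort; stroke away)
#4 →I1  (prefer integral on I1)
#5 →J1  (prefer integral on C1)
#0 →J2  (common-e at J1 fixed by 5)
#2 →R2  (common-e at J1 fixed by 5)
#1 →R1  (only one flow-in slot at J2)

dq_C1/dt = -E_Se1/6 - p_I1 - 7*q_C1/36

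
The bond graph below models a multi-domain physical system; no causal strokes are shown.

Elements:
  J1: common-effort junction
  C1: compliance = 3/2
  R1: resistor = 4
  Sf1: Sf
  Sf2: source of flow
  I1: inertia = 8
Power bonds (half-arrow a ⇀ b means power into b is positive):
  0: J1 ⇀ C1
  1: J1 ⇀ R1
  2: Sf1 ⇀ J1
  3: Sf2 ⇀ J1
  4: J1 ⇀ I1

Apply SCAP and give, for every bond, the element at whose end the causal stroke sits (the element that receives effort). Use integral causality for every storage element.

#0 stroke at J1
#1 stroke at R1
#2 stroke at Sf1
#3 stroke at Sf2
#4 stroke at I1

b2 stroke→Sf1  (Sf1: flow source, stroke at near end)
b3 stroke→Sf2  (Sf2: flow source, stroke at near end)
b0 stroke→J1  (C1 integral (e out))
b1 stroke→R1  (0-jn J1 has e-setter on 0)
b4 stroke→I1  (J1 effort already set via bond 0)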